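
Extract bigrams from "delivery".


Word: "delivery" (length 8)
Number of bigrams = 8 - 2 + 1 = 7
  Position 0: "de"
  Position 1: "el"
  Position 2: "li"
  Position 3: "iv"
  Position 4: "ve"
  Position 5: "er"
  Position 6: "ry"
Bigrams = "de", "el", "li", "iv", "ve", "er", "ry"


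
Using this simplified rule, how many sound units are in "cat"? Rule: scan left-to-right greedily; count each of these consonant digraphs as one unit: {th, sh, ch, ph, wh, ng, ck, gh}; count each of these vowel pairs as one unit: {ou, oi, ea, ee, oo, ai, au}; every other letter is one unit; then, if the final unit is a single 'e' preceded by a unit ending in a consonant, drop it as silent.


Word: "cat" (3 letters)
Left-to-right scan:
  (1) 'c' (letter)
  (2) 'a' (letter)
  (3) 't' (letter)
Units from scan: 3
Sound units = 3 units


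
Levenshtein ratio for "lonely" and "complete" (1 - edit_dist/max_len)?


Word 1: "lonely" (length 6)
Word 2: "complete" (length 8)
One optimal edit sequence:
  1. substitute 'l' -> 'c'  (+1)
  2. keep 'o'
  3. insert 'm'  (+1)
  4. insert 'p'  (+1)
  5. substitute 'n' -> 'l'  (+1)
  6. keep 'e'
  7. substitute 'l' -> 't'  (+1)
  8. substitute 'y' -> 'e'  (+1)
Edit distance = 6
Max length = max(6, 8) = 8
Similarity = 1 - 6/8
= 0.2500


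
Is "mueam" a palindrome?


Word: "mueam"
Reversed: "maeum"
Forward == Backward? mueam != maeum
Palindrome = No


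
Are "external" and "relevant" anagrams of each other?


Word 1: "external" → sorted: aeelnrtx
Word 2: "relevant" → sorted: aeelnrtv
Same letters? aeelnrtx != aeelnrtv
Anagram = No


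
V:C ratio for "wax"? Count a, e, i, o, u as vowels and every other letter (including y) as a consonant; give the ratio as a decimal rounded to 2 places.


Word: "wax"
Vowels (a,e,i,o,u): 1
Consonants: 2
Ratio = 1/2
= 0.50


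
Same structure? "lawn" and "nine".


Pattern of "lawn": [0, 1, 2, 3]
Pattern of "nine": [0, 1, 0, 2]
Patterns do not match
Same pattern = No


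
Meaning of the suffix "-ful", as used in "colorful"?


Suffix: -ful
Example: colorful (color + -ful)
Meaning = full of


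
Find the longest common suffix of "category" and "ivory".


Word 1: "category"
Word 2: "ivory"
Comparing from end:
  Pos -1: 'y' == 'y'
  Pos -2: 'r' == 'r'
  Pos -3: 'o' == 'o'
  Pos -4: 'g' != 'v' (stop)
LCS = "ory" (length 3)


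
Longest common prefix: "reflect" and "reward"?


Word 1: "reflect"
Word 2: "reward"
Comparing from start:
  Pos 0: 'r' == 'r'
  Pos 1: 'e' == 'e'
  Pos 2: 'f' != 'w' (stop)
LCP = "re" (length 2)


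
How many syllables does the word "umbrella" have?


Word: "umbrella"
Syllable breakdown: um / brel / la
Counting: 3 parts
= 3 syllables


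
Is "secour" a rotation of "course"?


Word: "course", Candidate: "secour"
Method: check if candidate is substring of word+word
"coursecourse" contains "secour"? Yes
Is rotation = Yes


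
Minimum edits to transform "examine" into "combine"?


Word 1: "examine" (length 7)
Word 2: "combine" (length 7)
One optimal edit sequence (insert/delete/substitute each cost 1):
  1. substitute 'e' -> 'c'  (+1)
  2. substitute 'x' -> 'o'  (+1)
  3. substitute 'a' -> 'm'  (+1)
  4. substitute 'm' -> 'b'  (+1)
  5. keep 'i'
  6. keep 'n'
  7. keep 'e'
Total edit operations: 4
Edit distance = 4


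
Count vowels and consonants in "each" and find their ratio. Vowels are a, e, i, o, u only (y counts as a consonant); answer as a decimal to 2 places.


Word: "each"
Vowels (a,e,i,o,u): 2
Consonants: 2
Ratio = 2/2
= 1.00


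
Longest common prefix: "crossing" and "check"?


Word 1: "crossing"
Word 2: "check"
Comparing from start:
  Pos 0: 'c' == 'c'
  Pos 1: 'r' != 'h' (stop)
LCP = "c" (length 1)


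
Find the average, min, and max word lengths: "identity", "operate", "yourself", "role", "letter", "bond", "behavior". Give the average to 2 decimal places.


Lengths: "identity"=8, "operate"=7, "yourself"=8, "role"=4, "letter"=6, "bond"=4, "behavior"=8
Sum = 45, Count = 7
Average = 45/7 = 6.43
= avg=6.43, min=4, max=8


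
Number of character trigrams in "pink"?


Word: "pink" (length 4)
Number of 3-grams = length - 3 + 1 = 4 - 3 + 1
= 2


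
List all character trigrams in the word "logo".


Word: "logo" (length 4)
Number of trigrams = 4 - 3 + 1 = 2
  Position 0: "log"
  Position 1: "ogo"
Trigrams = "log", "ogo"


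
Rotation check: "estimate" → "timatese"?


Word: "estimate", Candidate: "timatese"
Method: check if candidate is substring of word+word
"estimateestimate" contains "timatese"? No
Is rotation = No


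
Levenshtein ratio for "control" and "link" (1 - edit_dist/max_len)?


Word 1: "control" (length 7)
Word 2: "link" (length 4)
One optimal edit sequence:
  1. substitute 'c' -> 'l'  (+1)
  2. substitute 'o' -> 'i'  (+1)
  3. keep 'n'
  4. delete 't'  (+1)
  5. delete 'r'  (+1)
  6. delete 'o'  (+1)
  7. substitute 'l' -> 'k'  (+1)
Edit distance = 6
Max length = max(7, 4) = 7
Similarity = 1 - 6/7
= 0.1429


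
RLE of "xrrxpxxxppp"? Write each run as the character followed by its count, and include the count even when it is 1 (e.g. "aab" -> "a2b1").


String: "xrrxpxxxppp"
Scanning for consecutive runs:
  'x' x 1
  'r' x 2
  'x' x 1
  'p' x 1
  'x' x 3
  'p' x 3
RLE = "x1r2x1p1x3p3"


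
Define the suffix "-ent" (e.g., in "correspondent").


Suffix: -ent
Example: correspondent (correspond + -ent)
Meaning = one who / that which


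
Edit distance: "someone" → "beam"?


Word 1: "someone" (length 7)
Word 2: "beam" (length 4)
One optimal edit sequence (insert/delete/substitute each cost 1):
  1. delete 's'  (+1)
  2. delete 'o'  (+1)
  3. substitute 'm' -> 'b'  (+1)
  4. keep 'e'
  5. delete 'o'  (+1)
  6. substitute 'n' -> 'a'  (+1)
  7. substitute 'e' -> 'm'  (+1)
Total edit operations: 6
Edit distance = 6


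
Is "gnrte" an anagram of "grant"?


Word 1: "grant" → sorted: agnrt
Word 2: "gnrte" → sorted: egnrt
Same letters? agnrt != egnrt
Anagram = No


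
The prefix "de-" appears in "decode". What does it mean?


Prefix: de-
Example: decode = de- + code
Meaning = remove / reverse


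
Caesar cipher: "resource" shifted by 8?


Word: "resource"
Shift: 8
Each letter → (letter + shift) mod 26:
  'r' (17) + 8 = 25 → 'z'
  'e' (4) + 8 = 12 → 'm'
  's' (18) + 8 = 0 → 'a'
  'o' (14) + 8 = 22 → 'w'
  'u' (20) + 8 = 2 → 'c'
  'r' (17) + 8 = 25 → 'z'
  'c' (2) + 8 = 10 → 'k'
  'e' (4) + 8 = 12 → 'm'
Result = "zmawczkm"


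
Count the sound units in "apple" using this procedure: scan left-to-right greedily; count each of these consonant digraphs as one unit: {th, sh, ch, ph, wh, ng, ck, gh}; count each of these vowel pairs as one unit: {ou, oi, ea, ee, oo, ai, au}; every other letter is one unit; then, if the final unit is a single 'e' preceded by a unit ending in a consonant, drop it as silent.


Word: "apple" (5 letters)
Left-to-right scan:
  (1) 'a' (letter)
  (2) 'p' (letter)
  (3) 'p' (letter)
  (4) 'l' (letter)
  (5) 'e' (letter)
Units from scan: 5
Final unit is 'e' after a consonant -> drop as silent (-1)
Sound units = 4 units


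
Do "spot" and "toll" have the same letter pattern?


Pattern of "spot": [0, 1, 2, 3]
Pattern of "toll": [0, 1, 2, 2]
Patterns do not match
Same pattern = No


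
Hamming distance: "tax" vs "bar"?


Comparing character by character (same length = 3):
  Pos 0: 't' vs 'b' !=
  Pos 1: 'a' vs 'a' =
  Pos 2: 'x' vs 'r' !=
Hamming distance = 2


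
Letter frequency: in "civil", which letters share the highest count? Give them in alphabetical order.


Word: "civil"
Letter counts:
  'c': 1
  'i': 2
  'l': 1
  'v': 1
Maximum count = 2
Most frequent = 'i' (2 times each)


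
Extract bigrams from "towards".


Word: "towards" (length 7)
Number of bigrams = 7 - 2 + 1 = 6
  Position 0: "to"
  Position 1: "ow"
  Position 2: "wa"
  Position 3: "ar"
  Position 4: "rd"
  Position 5: "ds"
Bigrams = "to", "ow", "wa", "ar", "rd", "ds"


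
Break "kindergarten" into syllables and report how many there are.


Word: "kindergarten"
Syllable breakdown: kin-der-gar-ten
Counting: 4 parts
= 4 syllables


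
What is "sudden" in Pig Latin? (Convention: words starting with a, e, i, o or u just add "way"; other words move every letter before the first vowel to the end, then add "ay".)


Word: "sudden"
Starts with consonant(s) → move to end, add 'ay'
Consonant cluster: "s"
Pig Latin = "uddensay"


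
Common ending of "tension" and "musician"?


Word 1: "tension"
Word 2: "musician"
Comparing from end:
  Pos -1: 'n' == 'n'
  Pos -2: 'o' != 'a' (stop)
LCS = "n" (length 1)


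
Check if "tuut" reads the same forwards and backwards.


Word: "tuut"
Reversed: "tuut"
Forward == Backward? tuut == tuut
Palindrome = Yes


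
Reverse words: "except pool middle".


Original: "except pool middle"
Words (1..n): except | pool | middle
Reversed (n..1): middle | pool | except
Result = "middle pool except"


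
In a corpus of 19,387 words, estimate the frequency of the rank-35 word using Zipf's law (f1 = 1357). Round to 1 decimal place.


Zipf's law: f(r) = f(1) / r
f(1) = 1357
f(35) = 1357 / 35
= 38.8 occurrences


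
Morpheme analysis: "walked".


Word: "walked"
Morphemes: walk / -ed
Each morpheme carries meaning
= 2 morphemes


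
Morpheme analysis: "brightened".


Word: "brightened"
Morphemes: bright | -en | -ed
Each morpheme carries meaning
= 3 morphemes


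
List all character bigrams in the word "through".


Word: "through" (length 7)
Number of bigrams = 7 - 2 + 1 = 6
  Position 0: "th"
  Position 1: "hr"
  Position 2: "ro"
  Position 3: "ou"
  Position 4: "ug"
  Position 5: "gh"
Bigrams = "th", "hr", "ro", "ou", "ug", "gh"


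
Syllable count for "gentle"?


Word: "gentle"
Syllable breakdown: gen / tle
Counting: 2 parts
= 2 syllables


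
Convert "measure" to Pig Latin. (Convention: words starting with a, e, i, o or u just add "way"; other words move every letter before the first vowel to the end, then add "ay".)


Word: "measure"
Starts with consonant(s) → move to end, add 'ay'
Consonant cluster: "m"
Pig Latin = "easuremay"


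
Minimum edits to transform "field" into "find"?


Word 1: "field" (length 5)
Word 2: "find" (length 4)
One optimal edit sequence (insert/delete/substitute each cost 1):
  1. keep 'f'
  2. keep 'i'
  3. delete 'e'  (+1)
  4. substitute 'l' -> 'n'  (+1)
  5. keep 'd'
Total edit operations: 2
Edit distance = 2


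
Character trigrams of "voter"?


Word: "voter" (length 5)
Number of trigrams = 5 - 3 + 1 = 3
  Position 0: "vot"
  Position 1: "ote"
  Position 2: "ter"
Trigrams = "vot", "ote", "ter"


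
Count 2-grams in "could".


Word: "could" (length 5)
Number of 2-grams = length - 2 + 1 = 5 - 2 + 1
= 4


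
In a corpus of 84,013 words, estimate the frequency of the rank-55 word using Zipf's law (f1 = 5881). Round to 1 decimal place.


Zipf's law: f(r) = f(1) / r
f(1) = 5881
f(55) = 5881 / 55
= 106.9 occurrences


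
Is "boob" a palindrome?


Word: "boob"
Reversed: "boob"
Forward == Backward? boob == boob
Palindrome = Yes


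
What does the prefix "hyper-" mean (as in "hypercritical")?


Prefix: hyper-
As in: hypercritical -> hyper- + critical
Meaning = over / excessive


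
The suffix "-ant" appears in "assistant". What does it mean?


Suffix: -ant
Example: assistant = assist + -ant
Meaning = one who / that which


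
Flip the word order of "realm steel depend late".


Original: "realm steel depend late"
Words (1..n): realm | steel | depend | late
Reversed (n..1): late | depend | steel | realm
Result = "late depend steel realm"


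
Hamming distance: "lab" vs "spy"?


Comparing character by character (same length = 3):
  Pos 0: 'l' vs 's' !=
  Pos 1: 'a' vs 'p' !=
  Pos 2: 'b' vs 'y' !=
Hamming distance = 3


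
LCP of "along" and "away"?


Word 1: "along"
Word 2: "away"
Comparing from start:
  Pos 0: 'a' == 'a'
  Pos 1: 'l' != 'w' (stop)
LCP = "a" (length 1)


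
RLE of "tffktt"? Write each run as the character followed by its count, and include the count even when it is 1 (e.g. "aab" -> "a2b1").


String: "tffktt"
Scanning for consecutive runs:
  't' x 1
  'f' x 2
  'k' x 1
  't' x 2
RLE = "t1f2k1t2"


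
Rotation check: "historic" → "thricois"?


Word: "historic", Candidate: "thricois"
Method: check if candidate is substring of word+word
"historichistoric" contains "thricois"? No
Is rotation = No


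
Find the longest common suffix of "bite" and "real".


Word 1: "bite"
Word 2: "real"
Comparing from end:
  Pos -1: 'e' != 'l' (stop)
LCS = "" (length 0)


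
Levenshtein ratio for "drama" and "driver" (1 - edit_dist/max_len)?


Word 1: "drama" (length 5)
Word 2: "driver" (length 6)
One optimal edit sequence:
  1. keep 'd'
  2. keep 'r'
  3. insert 'i'  (+1)
  4. substitute 'a' -> 'v'  (+1)
  5. substitute 'm' -> 'e'  (+1)
  6. substitute 'a' -> 'r'  (+1)
Edit distance = 4
Max length = max(5, 6) = 6
Similarity = 1 - 4/6
= 0.3333


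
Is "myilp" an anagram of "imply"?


Word 1: "imply" → sorted: ilmpy
Word 2: "myilp" → sorted: ilmpy
Same letters? ilmpy == ilmpy
Anagram = Yes


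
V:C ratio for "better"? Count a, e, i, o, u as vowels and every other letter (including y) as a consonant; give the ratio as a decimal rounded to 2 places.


Word: "better"
Vowels (a,e,i,o,u): 2
Consonants: 4
Ratio = 2/4
= 0.50


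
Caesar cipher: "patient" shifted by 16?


Word: "patient"
Shift: 16
Each letter → (letter + shift) mod 26:
  'p' (15) + 16 = 5 → 'f'
  'a' (0) + 16 = 16 → 'q'
  't' (19) + 16 = 9 → 'j'
  'i' (8) + 16 = 24 → 'y'
  'e' (4) + 16 = 20 → 'u'
  'n' (13) + 16 = 3 → 'd'
  't' (19) + 16 = 9 → 'j'
Result = "fqjyudj"


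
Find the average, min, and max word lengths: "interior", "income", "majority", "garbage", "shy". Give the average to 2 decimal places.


Lengths: "interior"=8, "income"=6, "majority"=8, "garbage"=7, "shy"=3
Sum = 32, Count = 5
Average = 32/5 = 6.40
= avg=6.40, min=3, max=8


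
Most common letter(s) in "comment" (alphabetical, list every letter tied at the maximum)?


Word: "comment"
Letter counts:
  'c': 1
  'e': 1
  'm': 2
  'n': 1
  'o': 1
  't': 1
Maximum count = 2
Most frequent = 'm' (2 times each)


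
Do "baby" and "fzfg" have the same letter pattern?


Pattern of "baby": [0, 1, 0, 2]
Pattern of "fzfg": [0, 1, 0, 2]
Patterns match
Same pattern = Yes


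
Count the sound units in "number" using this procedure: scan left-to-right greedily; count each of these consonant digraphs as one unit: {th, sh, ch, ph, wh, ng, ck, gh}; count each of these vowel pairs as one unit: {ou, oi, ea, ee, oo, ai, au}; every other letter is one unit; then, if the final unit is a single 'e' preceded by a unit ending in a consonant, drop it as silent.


Word: "number" (6 letters)
Left-to-right scan:
  (1) 'n' (letter)
  (2) 'u' (letter)
  (3) 'm' (letter)
  (4) 'b' (letter)
  (5) 'e' (letter)
  (6) 'r' (letter)
Units from scan: 6
Sound units = 6 units


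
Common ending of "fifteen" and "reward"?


Word 1: "fifteen"
Word 2: "reward"
Comparing from end:
  Pos -1: 'n' != 'd' (stop)
LCS = "" (length 0)


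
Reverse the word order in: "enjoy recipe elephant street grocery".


Original: "enjoy recipe elephant street grocery"
Words (1..n): enjoy | recipe | elephant | street | grocery
Reversed (n..1): grocery | street | elephant | recipe | enjoy
Result = "grocery street elephant recipe enjoy"


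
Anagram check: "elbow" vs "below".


Word 1: "elbow" → sorted: below
Word 2: "below" → sorted: below
Same letters? below == below
Anagram = Yes


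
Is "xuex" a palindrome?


Word: "xuex"
Reversed: "xeux"
Forward == Backward? xuex != xeux
Palindrome = No


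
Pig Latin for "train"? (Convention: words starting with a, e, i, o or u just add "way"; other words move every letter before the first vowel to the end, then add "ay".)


Word: "train"
Starts with consonant(s) → move to end, add 'ay'
Consonant cluster: "tr"
Pig Latin = "aintray"


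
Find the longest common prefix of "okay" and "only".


Word 1: "okay"
Word 2: "only"
Comparing from start:
  Pos 0: 'o' == 'o'
  Pos 1: 'k' != 'n' (stop)
LCP = "o" (length 1)


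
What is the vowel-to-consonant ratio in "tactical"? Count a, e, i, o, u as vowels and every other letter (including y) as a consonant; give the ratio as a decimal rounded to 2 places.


Word: "tactical"
Vowels (a,e,i,o,u): 3
Consonants: 5
Ratio = 3/5
= 0.60


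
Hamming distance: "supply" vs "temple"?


Comparing character by character (same length = 6):
  Pos 0: 's' vs 't' !=
  Pos 1: 'u' vs 'e' !=
  Pos 2: 'p' vs 'm' !=
  Pos 3: 'p' vs 'p' =
  Pos 4: 'l' vs 'l' =
  Pos 5: 'y' vs 'e' !=
Hamming distance = 4


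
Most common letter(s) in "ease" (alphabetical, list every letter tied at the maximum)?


Word: "ease"
Letter counts:
  'a': 1
  'e': 2
  's': 1
Maximum count = 2
Most frequent = 'e' (2 times each)


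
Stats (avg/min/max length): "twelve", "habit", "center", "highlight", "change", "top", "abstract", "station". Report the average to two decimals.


Lengths: "twelve"=6, "habit"=5, "center"=6, "highlight"=9, "change"=6, "top"=3, "abstract"=8, "station"=7
Sum = 50, Count = 8
Average = 50/8 = 6.25
= avg=6.25, min=3, max=9


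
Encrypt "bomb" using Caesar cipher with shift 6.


Word: "bomb"
Shift: 6
Each letter → (letter + shift) mod 26:
  'b' (1) + 6 = 7 → 'h'
  'o' (14) + 6 = 20 → 'u'
  'm' (12) + 6 = 18 → 's'
  'b' (1) + 6 = 7 → 'h'
Result = "hush"


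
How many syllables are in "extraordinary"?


Word: "extraordinary"
Syllable breakdown: ex | traor | di | nar | y
Counting: 5 parts
= 5 syllables


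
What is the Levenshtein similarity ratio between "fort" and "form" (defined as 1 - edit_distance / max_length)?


Word 1: "fort" (length 4)
Word 2: "form" (length 4)
One optimal edit sequence:
  1. keep 'f'
  2. keep 'o'
  3. keep 'r'
  4. substitute 't' -> 'm'  (+1)
Edit distance = 1
Max length = max(4, 4) = 4
Similarity = 1 - 1/4
= 0.7500


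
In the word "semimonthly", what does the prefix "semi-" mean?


Prefix: semi-
Example: semimonthly (semi- + monthly)
Meaning = half


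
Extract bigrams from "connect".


Word: "connect" (length 7)
Number of bigrams = 7 - 2 + 1 = 6
  Position 0: "co"
  Position 1: "on"
  Position 2: "nn"
  Position 3: "ne"
  Position 4: "ec"
  Position 5: "ct"
Bigrams = "co", "on", "nn", "ne", "ec", "ct"


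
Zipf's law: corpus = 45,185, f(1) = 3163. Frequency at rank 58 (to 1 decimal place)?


Zipf's law: f(r) = f(1) / r
f(1) = 3163
f(58) = 3163 / 58
= 54.5 occurrences


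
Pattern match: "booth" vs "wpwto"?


Pattern of "booth": [0, 1, 1, 2, 3]
Pattern of "wpwto": [0, 1, 0, 2, 3]
Patterns do not match
Same pattern = No


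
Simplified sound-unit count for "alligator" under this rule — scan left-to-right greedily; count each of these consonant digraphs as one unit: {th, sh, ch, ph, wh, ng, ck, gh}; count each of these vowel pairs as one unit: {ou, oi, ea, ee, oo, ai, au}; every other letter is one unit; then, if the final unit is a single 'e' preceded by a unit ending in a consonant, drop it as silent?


Word: "alligator" (9 letters)
Left-to-right scan:
  1. 'a' (letter)
  2. 'l' (letter)
  3. 'l' (letter)
  4. 'i' (letter)
  5. 'g' (letter)
  6. 'a' (letter)
  7. 't' (letter)
  8. 'o' (letter)
  9. 'r' (letter)
Units from scan: 9
Sound units = 9 units


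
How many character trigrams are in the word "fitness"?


Word: "fitness" (length 7)
Number of 3-grams = length - 3 + 1 = 7 - 3 + 1
= 5


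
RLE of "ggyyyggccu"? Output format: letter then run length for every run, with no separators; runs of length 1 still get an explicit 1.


String: "ggyyyggccu"
Scanning for consecutive runs:
  'g' x 2
  'y' x 3
  'g' x 2
  'c' x 2
  'u' x 1
RLE = "g2y3g2c2u1"


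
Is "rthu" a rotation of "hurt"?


Word: "hurt", Candidate: "rthu"
Method: check if candidate is substring of word+word
"hurthurt" contains "rthu"? Yes
Is rotation = Yes


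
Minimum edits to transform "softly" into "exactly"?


Word 1: "softly" (length 6)
Word 2: "exactly" (length 7)
One optimal edit sequence (insert/delete/substitute each cost 1):
  1. insert 'e'  (+1)
  2. substitute 's' -> 'x'  (+1)
  3. substitute 'o' -> 'a'  (+1)
  4. substitute 'f' -> 'c'  (+1)
  5. keep 't'
  6. keep 'l'
  7. keep 'y'
Total edit operations: 4
Edit distance = 4


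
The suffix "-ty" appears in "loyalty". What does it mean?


Suffix: -ty
Example: loyalty = loyal + -ty
Meaning = quality of


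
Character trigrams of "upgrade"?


Word: "upgrade" (length 7)
Number of trigrams = 7 - 3 + 1 = 5
  Position 0: "upg"
  Position 1: "pgr"
  Position 2: "gra"
  Position 3: "rad"
  Position 4: "ade"
Trigrams = "upg", "pgr", "gra", "rad", "ade"


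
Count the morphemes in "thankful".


Word: "thankful"
Morphemes: thank / -ful
Each morpheme carries meaning
= 2 morphemes


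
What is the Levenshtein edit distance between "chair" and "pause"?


Word 1: "chair" (length 5)
Word 2: "pause" (length 5)
One optimal edit sequence (insert/delete/substitute each cost 1):
  1. substitute 'c' -> 'p'  (+1)
  2. substitute 'h' -> 'a'  (+1)
  3. substitute 'a' -> 'u'  (+1)
  4. substitute 'i' -> 's'  (+1)
  5. substitute 'r' -> 'e'  (+1)
Total edit operations: 5
Edit distance = 5


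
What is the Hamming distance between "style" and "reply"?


Comparing character by character (same length = 5):
  Pos 0: 's' vs 'r' !=
  Pos 1: 't' vs 'e' !=
  Pos 2: 'y' vs 'p' !=
  Pos 3: 'l' vs 'l' =
  Pos 4: 'e' vs 'y' !=
Hamming distance = 4


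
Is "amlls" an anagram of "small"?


Word 1: "small" → sorted: allms
Word 2: "amlls" → sorted: allms
Same letters? allms == allms
Anagram = Yes


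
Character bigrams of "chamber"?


Word: "chamber" (length 7)
Number of bigrams = 7 - 2 + 1 = 6
  Position 0: "ch"
  Position 1: "ha"
  Position 2: "am"
  Position 3: "mb"
  Position 4: "be"
  Position 5: "er"
Bigrams = "ch", "ha", "am", "mb", "be", "er"


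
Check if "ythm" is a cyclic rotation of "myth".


Word: "myth", Candidate: "ythm"
Method: check if candidate is substring of word+word
"mythmyth" contains "ythm"? Yes
Is rotation = Yes


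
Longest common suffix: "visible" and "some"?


Word 1: "visible"
Word 2: "some"
Comparing from end:
  Pos -1: 'e' == 'e'
  Pos -2: 'l' != 'm' (stop)
LCS = "e" (length 1)


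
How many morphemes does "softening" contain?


Word: "softening"
Morphemes: soft | -en | -ing
Each morpheme carries meaning
= 3 morphemes


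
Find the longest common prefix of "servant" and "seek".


Word 1: "servant"
Word 2: "seek"
Comparing from start:
  Pos 0: 's' == 's'
  Pos 1: 'e' == 'e'
  Pos 2: 'r' != 'e' (stop)
LCP = "se" (length 2)


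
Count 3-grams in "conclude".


Word: "conclude" (length 8)
Number of 3-grams = length - 3 + 1 = 8 - 3 + 1
= 6


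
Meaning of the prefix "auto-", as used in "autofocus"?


Prefix: auto-
Example: autofocus (auto- + focus)
Meaning = self


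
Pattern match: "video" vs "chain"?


Pattern of "video": [0, 1, 2, 3, 4]
Pattern of "chain": [0, 1, 2, 3, 4]
Patterns match
Same pattern = Yes


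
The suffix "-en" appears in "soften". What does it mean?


Suffix: -en
Example: soften (soft + -en)
Meaning = to make / become


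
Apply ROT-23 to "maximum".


Word: "maximum"
Shift: 23
Each letter → (letter + shift) mod 26:
  'm' (12) + 23 = 9 → 'j'
  'a' (0) + 23 = 23 → 'x'
  'x' (23) + 23 = 20 → 'u'
  'i' (8) + 23 = 5 → 'f'
  'm' (12) + 23 = 9 → 'j'
  'u' (20) + 23 = 17 → 'r'
  'm' (12) + 23 = 9 → 'j'
Result = "jxufjrj"


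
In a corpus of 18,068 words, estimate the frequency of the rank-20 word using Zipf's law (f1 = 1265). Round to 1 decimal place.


Zipf's law: f(r) = f(1) / r
f(1) = 1265
f(20) = 1265 / 20
= 63.3 occurrences


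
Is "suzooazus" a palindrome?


Word: "suzooazus"
Reversed: "suzaoozus"
Forward == Backward? suzooazus != suzaoozus
Palindrome = No


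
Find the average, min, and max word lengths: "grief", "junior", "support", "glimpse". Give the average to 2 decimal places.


Lengths: "grief"=5, "junior"=6, "support"=7, "glimpse"=7
Sum = 25, Count = 4
Average = 25/4 = 6.25
= avg=6.25, min=5, max=7


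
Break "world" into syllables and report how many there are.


Word: "world"
Syllable breakdown: world
Counting: 1 part
= 1 syllable


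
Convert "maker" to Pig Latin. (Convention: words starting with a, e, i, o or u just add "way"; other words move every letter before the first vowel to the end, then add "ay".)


Word: "maker"
Starts with consonant(s) → move to end, add 'ay'
Consonant cluster: "m"
Pig Latin = "akermay"


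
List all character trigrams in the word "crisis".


Word: "crisis" (length 6)
Number of trigrams = 6 - 3 + 1 = 4
  Position 0: "cri"
  Position 1: "ris"
  Position 2: "isi"
  Position 3: "sis"
Trigrams = "cri", "ris", "isi", "sis"


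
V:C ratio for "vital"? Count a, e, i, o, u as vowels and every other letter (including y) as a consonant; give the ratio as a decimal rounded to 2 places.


Word: "vital"
Vowels (a,e,i,o,u): 2
Consonants: 3
Ratio = 2/3
= 0.67


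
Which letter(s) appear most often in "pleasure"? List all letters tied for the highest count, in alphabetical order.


Word: "pleasure"
Letter counts:
  'a': 1
  'e': 2
  'l': 1
  'p': 1
  'r': 1
  's': 1
  'u': 1
Maximum count = 2
Most frequent = 'e' (2 times each)


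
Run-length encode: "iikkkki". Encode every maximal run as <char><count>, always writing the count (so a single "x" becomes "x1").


String: "iikkkki"
Scanning for consecutive runs:
  'i' x 2
  'k' x 4
  'i' x 1
RLE = "i2k4i1"


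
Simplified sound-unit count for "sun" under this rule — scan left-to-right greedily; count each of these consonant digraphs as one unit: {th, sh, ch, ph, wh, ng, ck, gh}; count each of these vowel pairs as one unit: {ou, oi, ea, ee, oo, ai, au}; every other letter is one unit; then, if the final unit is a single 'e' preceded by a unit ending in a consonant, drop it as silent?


Word: "sun" (3 letters)
Left-to-right scan:
  1. 's' (letter)
  2. 'u' (letter)
  3. 'n' (letter)
Units from scan: 3
Sound units = 3 units


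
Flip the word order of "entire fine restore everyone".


Original: "entire fine restore everyone"
Words (1..n): entire | fine | restore | everyone
Reversed (n..1): everyone | restore | fine | entire
Result = "everyone restore fine entire"


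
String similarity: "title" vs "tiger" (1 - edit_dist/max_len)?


Word 1: "title" (length 5)
Word 2: "tiger" (length 5)
One optimal edit sequence:
  1. keep 't'
  2. keep 'i'
  3. substitute 't' -> 'g'  (+1)
  4. substitute 'l' -> 'e'  (+1)
  5. substitute 'e' -> 'r'  (+1)
Edit distance = 3
Max length = max(5, 5) = 5
Similarity = 1 - 3/5
= 0.4000


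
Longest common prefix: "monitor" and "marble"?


Word 1: "monitor"
Word 2: "marble"
Comparing from start:
  Pos 0: 'm' == 'm'
  Pos 1: 'o' != 'a' (stop)
LCP = "m" (length 1)


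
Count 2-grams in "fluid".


Word: "fluid" (length 5)
Number of 2-grams = length - 2 + 1 = 5 - 2 + 1
= 4


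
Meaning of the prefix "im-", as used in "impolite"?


Prefix: im-
As in: impolite -> im- + polite
Meaning = not / into


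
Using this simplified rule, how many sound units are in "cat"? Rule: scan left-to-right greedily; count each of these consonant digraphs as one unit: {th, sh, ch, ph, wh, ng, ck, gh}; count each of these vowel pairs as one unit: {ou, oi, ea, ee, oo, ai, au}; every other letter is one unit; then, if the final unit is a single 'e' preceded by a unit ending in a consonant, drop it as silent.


Word: "cat" (3 letters)
Left-to-right scan:
  1. 'c' (letter)
  2. 'a' (letter)
  3. 't' (letter)
Units from scan: 3
Sound units = 3 units


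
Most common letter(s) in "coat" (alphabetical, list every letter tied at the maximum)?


Word: "coat"
Letter counts:
  'a': 1
  'c': 1
  'o': 1
  't': 1
Maximum count = 1
Most frequent = 'a', 'c', 'o', 't' (1 time each)


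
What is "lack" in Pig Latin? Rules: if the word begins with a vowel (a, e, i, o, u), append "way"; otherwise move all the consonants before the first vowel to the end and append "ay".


Word: "lack"
Starts with consonant(s) → move to end, add 'ay'
Consonant cluster: "l"
Pig Latin = "acklay"


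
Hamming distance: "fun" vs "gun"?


Comparing character by character (same length = 3):
  Pos 0: 'f' vs 'g' !=
  Pos 1: 'u' vs 'u' =
  Pos 2: 'n' vs 'n' =
Hamming distance = 1


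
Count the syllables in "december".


Word: "december"
Syllable breakdown: de | cem | ber
Counting: 3 parts
= 3 syllables


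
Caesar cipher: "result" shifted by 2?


Word: "result"
Shift: 2
Each letter → (letter + shift) mod 26:
  'r' (17) + 2 = 19 → 't'
  'e' (4) + 2 = 6 → 'g'
  's' (18) + 2 = 20 → 'u'
  'u' (20) + 2 = 22 → 'w'
  'l' (11) + 2 = 13 → 'n'
  't' (19) + 2 = 21 → 'v'
Result = "tguwnv"


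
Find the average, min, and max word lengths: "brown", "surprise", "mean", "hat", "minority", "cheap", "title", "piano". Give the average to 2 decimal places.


Lengths: "brown"=5, "surprise"=8, "mean"=4, "hat"=3, "minority"=8, "cheap"=5, "title"=5, "piano"=5
Sum = 43, Count = 8
Average = 43/8 = 5.38
= avg=5.38, min=3, max=8


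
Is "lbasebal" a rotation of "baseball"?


Word: "baseball", Candidate: "lbasebal"
Method: check if candidate is substring of word+word
"baseballbaseball" contains "lbasebal"? Yes
Is rotation = Yes


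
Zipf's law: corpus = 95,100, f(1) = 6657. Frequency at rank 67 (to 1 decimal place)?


Zipf's law: f(r) = f(1) / r
f(1) = 6657
f(67) = 6657 / 67
= 99.4 occurrences


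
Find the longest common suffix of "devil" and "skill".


Word 1: "devil"
Word 2: "skill"
Comparing from end:
  Pos -1: 'l' == 'l'
  Pos -2: 'i' != 'l' (stop)
LCS = "l" (length 1)


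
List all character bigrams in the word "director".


Word: "director" (length 8)
Number of bigrams = 8 - 2 + 1 = 7
  Position 0: "di"
  Position 1: "ir"
  Position 2: "re"
  Position 3: "ec"
  Position 4: "ct"
  Position 5: "to"
  Position 6: "or"
Bigrams = "di", "ir", "re", "ec", "ct", "to", "or"


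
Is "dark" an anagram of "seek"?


Word 1: "seek" → sorted: eeks
Word 2: "dark" → sorted: adkr
Same letters? eeks != adkr
Anagram = No


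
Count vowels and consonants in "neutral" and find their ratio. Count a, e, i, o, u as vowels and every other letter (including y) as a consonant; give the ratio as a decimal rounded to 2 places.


Word: "neutral"
Vowels (a,e,i,o,u): 3
Consonants: 4
Ratio = 3/4
= 0.75


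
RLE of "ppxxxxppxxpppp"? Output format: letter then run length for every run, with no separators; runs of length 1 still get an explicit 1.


String: "ppxxxxppxxpppp"
Scanning for consecutive runs:
  'p' x 2
  'x' x 4
  'p' x 2
  'x' x 2
  'p' x 4
RLE = "p2x4p2x2p4"


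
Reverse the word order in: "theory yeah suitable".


Original: "theory yeah suitable"
Words (1..n): theory | yeah | suitable
Reversed (n..1): suitable | yeah | theory
Result = "suitable yeah theory"


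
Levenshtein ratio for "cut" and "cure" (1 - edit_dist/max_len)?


Word 1: "cut" (length 3)
Word 2: "cure" (length 4)
One optimal edit sequence:
  1. keep 'c'
  2. keep 'u'
  3. insert 'r'  (+1)
  4. substitute 't' -> 'e'  (+1)
Edit distance = 2
Max length = max(3, 4) = 4
Similarity = 1 - 2/4
= 0.5000


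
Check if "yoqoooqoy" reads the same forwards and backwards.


Word: "yoqoooqoy"
Reversed: "yoqoooqoy"
Forward == Backward? yoqoooqoy == yoqoooqoy
Palindrome = Yes


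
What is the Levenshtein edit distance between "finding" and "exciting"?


Word 1: "finding" (length 7)
Word 2: "exciting" (length 8)
One optimal edit sequence (insert/delete/substitute each cost 1):
  1. insert 'e'  (+1)
  2. substitute 'f' -> 'x'  (+1)
  3. substitute 'i' -> 'c'  (+1)
  4. substitute 'n' -> 'i'  (+1)
  5. substitute 'd' -> 't'  (+1)
  6. keep 'i'
  7. keep 'n'
  8. keep 'g'
Total edit operations: 5
Edit distance = 5


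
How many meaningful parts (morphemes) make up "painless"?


Word: "painless"
Morphemes: pain | -less
Each morpheme carries meaning
= 2 morphemes


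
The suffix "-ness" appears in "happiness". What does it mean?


Suffix: -ness
As in: happiness -> happy + -ness, with a spelling change
Meaning = state of being


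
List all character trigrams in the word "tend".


Word: "tend" (length 4)
Number of trigrams = 4 - 3 + 1 = 2
  Position 0: "ten"
  Position 1: "end"
Trigrams = "ten", "end"


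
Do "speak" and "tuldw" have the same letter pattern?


Pattern of "speak": [0, 1, 2, 3, 4]
Pattern of "tuldw": [0, 1, 2, 3, 4]
Patterns match
Same pattern = Yes


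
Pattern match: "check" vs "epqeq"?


Pattern of "check": [0, 1, 2, 0, 3]
Pattern of "epqeq": [0, 1, 2, 0, 2]
Patterns do not match
Same pattern = No


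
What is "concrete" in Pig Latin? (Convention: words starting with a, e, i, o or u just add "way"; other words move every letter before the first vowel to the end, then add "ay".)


Word: "concrete"
Starts with consonant(s) → move to end, add 'ay'
Consonant cluster: "c"
Pig Latin = "oncretecay"


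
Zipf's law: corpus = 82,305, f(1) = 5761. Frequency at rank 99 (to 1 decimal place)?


Zipf's law: f(r) = f(1) / r
f(1) = 5761
f(99) = 5761 / 99
= 58.2 occurrences


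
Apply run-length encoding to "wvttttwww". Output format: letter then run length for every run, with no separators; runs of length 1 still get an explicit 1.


String: "wvttttwww"
Scanning for consecutive runs:
  'w' x 1
  'v' x 1
  't' x 4
  'w' x 3
RLE = "w1v1t4w3"


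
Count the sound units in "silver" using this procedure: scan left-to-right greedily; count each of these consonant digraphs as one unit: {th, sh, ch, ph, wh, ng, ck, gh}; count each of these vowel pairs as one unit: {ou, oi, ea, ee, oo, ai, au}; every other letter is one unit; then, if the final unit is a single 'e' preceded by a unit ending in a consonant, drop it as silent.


Word: "silver" (6 letters)
Left-to-right scan:
  [1] 's' (letter)
  [2] 'i' (letter)
  [3] 'l' (letter)
  [4] 'v' (letter)
  [5] 'e' (letter)
  [6] 'r' (letter)
Units from scan: 6
Sound units = 6 units


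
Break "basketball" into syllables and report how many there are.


Word: "basketball"
Syllable breakdown: bas | ket | ball
Counting: 3 parts
= 3 syllables


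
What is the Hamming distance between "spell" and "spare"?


Comparing character by character (same length = 5):
  Pos 0: 's' vs 's' =
  Pos 1: 'p' vs 'p' =
  Pos 2: 'e' vs 'a' !=
  Pos 3: 'l' vs 'r' !=
  Pos 4: 'l' vs 'e' !=
Hamming distance = 3


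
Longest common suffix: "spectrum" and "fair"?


Word 1: "spectrum"
Word 2: "fair"
Comparing from end:
  Pos -1: 'm' != 'r' (stop)
LCS = "" (length 0)


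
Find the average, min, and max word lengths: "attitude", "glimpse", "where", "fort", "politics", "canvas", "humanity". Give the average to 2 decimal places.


Lengths: "attitude"=8, "glimpse"=7, "where"=5, "fort"=4, "politics"=8, "canvas"=6, "humanity"=8
Sum = 46, Count = 7
Average = 46/7 = 6.57
= avg=6.57, min=4, max=8


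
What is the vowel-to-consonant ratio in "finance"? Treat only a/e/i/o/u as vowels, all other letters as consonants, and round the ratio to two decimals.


Word: "finance"
Vowels (a,e,i,o,u): 3
Consonants: 4
Ratio = 3/4
= 0.75


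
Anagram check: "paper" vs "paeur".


Word 1: "paper" → sorted: aeppr
Word 2: "paeur" → sorted: aepru
Same letters? aeppr != aepru
Anagram = No


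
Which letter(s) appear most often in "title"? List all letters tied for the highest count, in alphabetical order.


Word: "title"
Letter counts:
  'e': 1
  'i': 1
  'l': 1
  't': 2
Maximum count = 2
Most frequent = 't' (2 times each)


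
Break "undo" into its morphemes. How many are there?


Word: "undo"
Morphemes: un- + do
Each morpheme carries meaning
= 2 morphemes


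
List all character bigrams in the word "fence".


Word: "fence" (length 5)
Number of bigrams = 5 - 2 + 1 = 4
  Position 0: "fe"
  Position 1: "en"
  Position 2: "nc"
  Position 3: "ce"
Bigrams = "fe", "en", "nc", "ce"


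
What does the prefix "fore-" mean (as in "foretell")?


Prefix: fore-
As in: foretell -> fore- + tell
Meaning = before


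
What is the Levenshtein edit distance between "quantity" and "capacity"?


Word 1: "quantity" (length 8)
Word 2: "capacity" (length 8)
One optimal edit sequence (insert/delete/substitute each cost 1):
  1. substitute 'q' -> 'c'  (+1)
  2. substitute 'u' -> 'a'  (+1)
  3. substitute 'a' -> 'p'  (+1)
  4. substitute 'n' -> 'a'  (+1)
  5. substitute 't' -> 'c'  (+1)
  6. keep 'i'
  7. keep 't'
  8. keep 'y'
Total edit operations: 5
Edit distance = 5


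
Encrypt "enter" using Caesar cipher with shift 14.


Word: "enter"
Shift: 14
Each letter → (letter + shift) mod 26:
  'e' (4) + 14 = 18 → 's'
  'n' (13) + 14 = 1 → 'b'
  't' (19) + 14 = 7 → 'h'
  'e' (4) + 14 = 18 → 's'
  'r' (17) + 14 = 5 → 'f'
Result = "sbhsf"


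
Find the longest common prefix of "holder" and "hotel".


Word 1: "holder"
Word 2: "hotel"
Comparing from start:
  Pos 0: 'h' == 'h'
  Pos 1: 'o' == 'o'
  Pos 2: 'l' != 't' (stop)
LCP = "ho" (length 2)


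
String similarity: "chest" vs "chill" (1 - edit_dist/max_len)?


Word 1: "chest" (length 5)
Word 2: "chill" (length 5)
One optimal edit sequence:
  1. keep 'c'
  2. keep 'h'
  3. substitute 'e' -> 'i'  (+1)
  4. substitute 's' -> 'l'  (+1)
  5. substitute 't' -> 'l'  (+1)
Edit distance = 3
Max length = max(5, 5) = 5
Similarity = 1 - 3/5
= 0.4000


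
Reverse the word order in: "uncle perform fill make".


Original: "uncle perform fill make"
Words (1..n): uncle | perform | fill | make
Reversed (n..1): make | fill | perform | uncle
Result = "make fill perform uncle"


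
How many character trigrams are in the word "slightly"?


Word: "slightly" (length 8)
Number of 3-grams = length - 3 + 1 = 8 - 3 + 1
= 6


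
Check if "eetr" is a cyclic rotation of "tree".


Word: "tree", Candidate: "eetr"
Method: check if candidate is substring of word+word
"treetree" contains "eetr"? Yes
Is rotation = Yes


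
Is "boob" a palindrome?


Word: "boob"
Reversed: "boob"
Forward == Backward? boob == boob
Palindrome = Yes


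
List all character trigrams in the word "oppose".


Word: "oppose" (length 6)
Number of trigrams = 6 - 3 + 1 = 4
  Position 0: "opp"
  Position 1: "ppo"
  Position 2: "pos"
  Position 3: "ose"
Trigrams = "opp", "ppo", "pos", "ose"


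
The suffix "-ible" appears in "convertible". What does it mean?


Suffix: -ible
Example: convertible (convert + -ible)
Meaning = capable of


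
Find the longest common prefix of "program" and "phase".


Word 1: "program"
Word 2: "phase"
Comparing from start:
  Pos 0: 'p' == 'p'
  Pos 1: 'r' != 'h' (stop)
LCP = "p" (length 1)


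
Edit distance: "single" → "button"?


Word 1: "single" (length 6)
Word 2: "button" (length 6)
One optimal edit sequence (insert/delete/substitute each cost 1):
  1. substitute 's' -> 'b'  (+1)
  2. substitute 'i' -> 'u'  (+1)
  3. substitute 'n' -> 't'  (+1)
  4. substitute 'g' -> 't'  (+1)
  5. substitute 'l' -> 'o'  (+1)
  6. substitute 'e' -> 'n'  (+1)
Total edit operations: 6
Edit distance = 6


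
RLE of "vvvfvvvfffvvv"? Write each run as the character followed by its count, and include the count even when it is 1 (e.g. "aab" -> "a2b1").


String: "vvvfvvvfffvvv"
Scanning for consecutive runs:
  'v' x 3
  'f' x 1
  'v' x 3
  'f' x 3
  'v' x 3
RLE = "v3f1v3f3v3"


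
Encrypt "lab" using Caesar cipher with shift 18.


Word: "lab"
Shift: 18
Each letter → (letter + shift) mod 26:
  'l' (11) + 18 = 3 → 'd'
  'a' (0) + 18 = 18 → 's'
  'b' (1) + 18 = 19 → 't'
Result = "dst"
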